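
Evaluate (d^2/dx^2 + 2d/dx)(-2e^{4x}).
- 48 e^{4 x}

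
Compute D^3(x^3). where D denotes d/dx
6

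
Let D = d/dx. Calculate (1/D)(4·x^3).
x^{4}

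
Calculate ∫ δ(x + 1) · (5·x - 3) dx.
-8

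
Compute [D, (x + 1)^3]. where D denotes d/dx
3 \left(x + 1\right)^{2}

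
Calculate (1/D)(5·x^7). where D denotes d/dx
\frac{5 x^{8}}{8}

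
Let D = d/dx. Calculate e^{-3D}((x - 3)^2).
x^{2} - 12 x + 36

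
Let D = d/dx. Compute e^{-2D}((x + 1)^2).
x^{2} - 2 x + 1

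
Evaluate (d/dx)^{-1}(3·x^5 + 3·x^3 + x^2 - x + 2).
\frac{x^{6}}{2} + \frac{3 x^{4}}{4} + \frac{x^{3}}{3} - \frac{x^{2}}{2} + 2 x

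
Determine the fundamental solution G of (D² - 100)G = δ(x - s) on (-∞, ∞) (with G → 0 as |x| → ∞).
-\frac{e^{-10|x-s|}}{20}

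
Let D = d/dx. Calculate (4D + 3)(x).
3 x + 4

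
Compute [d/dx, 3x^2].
6 x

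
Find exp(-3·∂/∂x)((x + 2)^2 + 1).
x^{2} - 2 x + 2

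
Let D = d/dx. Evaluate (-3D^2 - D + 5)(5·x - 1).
25 x - 10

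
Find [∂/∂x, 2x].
2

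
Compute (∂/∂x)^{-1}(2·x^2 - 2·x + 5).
\frac{2 x^{3}}{3} - x^{2} + 5 x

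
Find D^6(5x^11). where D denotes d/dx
1663200 x^{5}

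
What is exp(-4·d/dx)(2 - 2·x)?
10 - 2 x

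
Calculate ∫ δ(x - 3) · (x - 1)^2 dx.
4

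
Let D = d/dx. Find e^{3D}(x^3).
x^{3} + 9 x^{2} + 27 x + 27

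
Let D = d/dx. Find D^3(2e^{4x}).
128 e^{4 x}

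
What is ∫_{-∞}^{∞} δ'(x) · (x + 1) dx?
-1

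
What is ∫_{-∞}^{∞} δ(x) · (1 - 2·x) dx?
1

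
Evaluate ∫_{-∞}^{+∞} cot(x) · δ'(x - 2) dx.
\frac{1}{\sin^{2}{\left(2 \right)}}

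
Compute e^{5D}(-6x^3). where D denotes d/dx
- 6 x^{3} - 90 x^{2} - 450 x - 750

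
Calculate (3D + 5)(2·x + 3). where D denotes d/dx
10 x + 21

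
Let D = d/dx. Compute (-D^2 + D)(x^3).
3 x \left(x - 2\right)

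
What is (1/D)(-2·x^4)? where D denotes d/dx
- \frac{2 x^{5}}{5}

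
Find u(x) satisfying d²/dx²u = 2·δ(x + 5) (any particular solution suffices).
|x + 5|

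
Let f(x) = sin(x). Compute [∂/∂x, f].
\cos{\left(x \right)}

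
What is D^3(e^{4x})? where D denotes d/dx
64 e^{4 x}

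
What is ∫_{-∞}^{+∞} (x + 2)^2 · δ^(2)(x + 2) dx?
2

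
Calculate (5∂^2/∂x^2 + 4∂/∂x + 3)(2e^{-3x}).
72 e^{- 3 x}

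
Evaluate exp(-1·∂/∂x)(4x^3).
4 x^{3} - 12 x^{2} + 12 x - 4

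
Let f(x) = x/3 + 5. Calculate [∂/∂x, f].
\frac{1}{3}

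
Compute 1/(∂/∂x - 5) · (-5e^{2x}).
\frac{5 e^{2 x}}{3}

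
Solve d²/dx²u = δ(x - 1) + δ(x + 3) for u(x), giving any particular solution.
\frac{|x - 1|}{2} + \frac{|x + 3|}{2}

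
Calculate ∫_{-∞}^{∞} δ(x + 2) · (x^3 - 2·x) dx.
-4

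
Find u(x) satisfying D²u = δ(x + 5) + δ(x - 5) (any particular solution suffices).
\frac{|x + 5|}{2} + \frac{|x - 5|}{2}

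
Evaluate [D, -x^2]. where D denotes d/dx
- 2 x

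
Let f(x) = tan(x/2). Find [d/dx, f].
\frac{1}{\cos{\left(x \right)} + 1}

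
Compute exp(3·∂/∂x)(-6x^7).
- 6 x^{7} - 126 x^{6} - 1134 x^{5} - 5670 x^{4} - 17010 x^{3} - 30618 x^{2} - 30618 x - 13122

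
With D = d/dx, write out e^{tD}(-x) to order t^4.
- t - x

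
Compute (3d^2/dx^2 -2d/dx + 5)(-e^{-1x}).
- 10 e^{- x}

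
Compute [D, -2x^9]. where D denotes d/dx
- 18 x^{8}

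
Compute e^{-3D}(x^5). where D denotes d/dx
x^{5} - 15 x^{4} + 90 x^{3} - 270 x^{2} + 405 x - 243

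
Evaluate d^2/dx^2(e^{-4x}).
16 e^{- 4 x}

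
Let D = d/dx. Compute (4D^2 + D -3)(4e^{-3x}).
120 e^{- 3 x}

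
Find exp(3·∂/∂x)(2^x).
2^{x + 3}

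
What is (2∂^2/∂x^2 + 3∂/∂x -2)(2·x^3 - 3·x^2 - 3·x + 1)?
- 4 x^{3} + 24 x^{2} + 12 x - 23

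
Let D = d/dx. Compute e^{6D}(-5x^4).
- 5 x^{4} - 120 x^{3} - 1080 x^{2} - 4320 x - 6480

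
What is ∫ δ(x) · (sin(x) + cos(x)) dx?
1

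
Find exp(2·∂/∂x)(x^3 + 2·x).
x^{3} + 6 x^{2} + 14 x + 12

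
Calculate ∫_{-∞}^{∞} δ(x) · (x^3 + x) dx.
0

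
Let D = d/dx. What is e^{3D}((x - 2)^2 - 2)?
x^{2} + 2 x - 1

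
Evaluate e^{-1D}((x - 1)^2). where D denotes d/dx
x^{2} - 4 x + 4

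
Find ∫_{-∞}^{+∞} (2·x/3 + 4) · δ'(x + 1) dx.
- \frac{2}{3}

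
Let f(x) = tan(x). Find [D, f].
\frac{1}{\cos^{2}{\left(x \right)}}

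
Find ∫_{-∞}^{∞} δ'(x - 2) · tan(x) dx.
- \frac{1}{\cos^{2}{\left(2 \right)}}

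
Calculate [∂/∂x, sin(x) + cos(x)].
- \sin{\left(x \right)} + \cos{\left(x \right)}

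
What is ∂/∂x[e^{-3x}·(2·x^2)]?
2 x \left(2 - 3 x\right) e^{- 3 x}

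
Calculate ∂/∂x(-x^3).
- 3 x^{2}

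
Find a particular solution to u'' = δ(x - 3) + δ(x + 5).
\frac{|x - 3|}{2} + \frac{|x + 5|}{2}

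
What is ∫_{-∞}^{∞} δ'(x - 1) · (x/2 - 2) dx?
- \frac{1}{2}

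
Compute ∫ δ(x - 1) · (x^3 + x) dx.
2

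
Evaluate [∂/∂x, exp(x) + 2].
e^{x}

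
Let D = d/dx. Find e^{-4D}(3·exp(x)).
3 e^{x - 4}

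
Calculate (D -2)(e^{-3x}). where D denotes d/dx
- 5 e^{- 3 x}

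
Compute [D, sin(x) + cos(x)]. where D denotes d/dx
- \sin{\left(x \right)} + \cos{\left(x \right)}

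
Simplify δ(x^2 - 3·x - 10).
\frac{\delta(x - 5) + \delta(x + 2)}{7}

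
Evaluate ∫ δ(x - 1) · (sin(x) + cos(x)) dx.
\cos{\left(1 \right)} + \sin{\left(1 \right)}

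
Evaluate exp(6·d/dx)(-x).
- x - 6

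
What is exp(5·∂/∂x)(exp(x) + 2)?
e^{x + 5} + 2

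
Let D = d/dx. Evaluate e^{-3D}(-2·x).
6 - 2 x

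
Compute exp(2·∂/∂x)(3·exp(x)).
3 e^{x + 2}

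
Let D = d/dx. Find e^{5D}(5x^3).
5 x^{3} + 75 x^{2} + 375 x + 625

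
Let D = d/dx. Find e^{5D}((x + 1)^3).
x^{3} + 18 x^{2} + 108 x + 216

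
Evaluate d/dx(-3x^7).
- 21 x^{6}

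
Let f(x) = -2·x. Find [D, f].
-2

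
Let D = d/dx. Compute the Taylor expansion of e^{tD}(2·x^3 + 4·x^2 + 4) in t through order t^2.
2 t^{2} \left(3 x + 2\right) + 2 t x \left(3 x + 4\right) + 2 x^{3} + 4 x^{2} + 4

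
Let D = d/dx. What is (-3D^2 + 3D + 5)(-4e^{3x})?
52 e^{3 x}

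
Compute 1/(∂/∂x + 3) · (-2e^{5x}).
- \frac{e^{5 x}}{4}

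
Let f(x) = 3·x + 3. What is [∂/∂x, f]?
3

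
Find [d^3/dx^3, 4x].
12\frac{d^{2}}{dx^{2}}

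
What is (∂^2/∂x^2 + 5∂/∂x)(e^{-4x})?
- 4 e^{- 4 x}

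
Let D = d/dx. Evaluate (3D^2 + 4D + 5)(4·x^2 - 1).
20 x^{2} + 32 x + 19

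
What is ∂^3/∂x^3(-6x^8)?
- 2016 x^{5}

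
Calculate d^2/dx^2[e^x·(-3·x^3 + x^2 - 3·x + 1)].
\left(- 3 x^{3} - 17 x^{2} - 17 x - 3\right) e^{x}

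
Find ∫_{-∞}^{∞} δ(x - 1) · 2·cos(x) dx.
2 \cos{\left(1 \right)}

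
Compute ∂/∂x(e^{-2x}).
- 2 e^{- 2 x}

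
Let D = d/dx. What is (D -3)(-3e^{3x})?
0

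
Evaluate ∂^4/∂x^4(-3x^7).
- 2520 x^{3}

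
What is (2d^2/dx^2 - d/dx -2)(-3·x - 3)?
6 x + 9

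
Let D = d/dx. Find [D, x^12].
12 x^{11}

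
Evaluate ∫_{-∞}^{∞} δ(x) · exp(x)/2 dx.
\frac{1}{2}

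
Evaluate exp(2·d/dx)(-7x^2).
- 7 x^{2} - 28 x - 28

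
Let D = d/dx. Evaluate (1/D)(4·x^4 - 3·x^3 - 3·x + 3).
\frac{4 x^{5}}{5} - \frac{3 x^{4}}{4} - \frac{3 x^{2}}{2} + 3 x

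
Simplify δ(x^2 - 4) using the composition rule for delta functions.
\frac{\delta(x + 2) + \delta(x - 2)}{4}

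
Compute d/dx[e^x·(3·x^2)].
3 x \left(x + 2\right) e^{x}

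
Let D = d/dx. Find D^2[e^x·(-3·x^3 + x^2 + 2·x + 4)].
\left(- 3 x^{3} - 17 x^{2} - 12 x + 10\right) e^{x}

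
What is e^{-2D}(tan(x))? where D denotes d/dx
\tan{\left(x - 2 \right)}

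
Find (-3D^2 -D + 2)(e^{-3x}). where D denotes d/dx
- 22 e^{- 3 x}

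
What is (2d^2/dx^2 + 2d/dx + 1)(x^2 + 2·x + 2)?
x^{2} + 6 x + 10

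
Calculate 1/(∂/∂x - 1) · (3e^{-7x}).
- \frac{3 e^{- 7 x}}{8}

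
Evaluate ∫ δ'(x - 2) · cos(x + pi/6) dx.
\sin{\left(\frac{\pi}{6} + 2 \right)}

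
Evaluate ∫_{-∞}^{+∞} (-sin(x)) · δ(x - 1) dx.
- \sin{\left(1 \right)}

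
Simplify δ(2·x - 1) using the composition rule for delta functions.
\frac{\delta(x - 1/2)}{2}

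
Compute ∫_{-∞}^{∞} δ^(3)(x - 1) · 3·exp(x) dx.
- 3 e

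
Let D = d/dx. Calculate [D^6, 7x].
42D^{5}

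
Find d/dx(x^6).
6 x^{5}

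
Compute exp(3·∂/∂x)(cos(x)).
\cos{\left(x + 3 \right)}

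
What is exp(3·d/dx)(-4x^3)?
- 4 x^{3} - 36 x^{2} - 108 x - 108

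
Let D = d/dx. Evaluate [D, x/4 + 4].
\frac{1}{4}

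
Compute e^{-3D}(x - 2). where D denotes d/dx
x - 5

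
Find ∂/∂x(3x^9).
27 x^{8}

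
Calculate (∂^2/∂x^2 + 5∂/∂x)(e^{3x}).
24 e^{3 x}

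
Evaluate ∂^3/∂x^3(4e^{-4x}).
- 256 e^{- 4 x}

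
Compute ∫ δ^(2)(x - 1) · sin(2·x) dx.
- 4 \sin{\left(2 \right)}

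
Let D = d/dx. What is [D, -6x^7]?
- 42 x^{6}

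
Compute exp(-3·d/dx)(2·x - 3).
2 x - 9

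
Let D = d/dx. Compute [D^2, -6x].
-12D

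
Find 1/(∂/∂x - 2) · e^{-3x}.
- \frac{e^{- 3 x}}{5}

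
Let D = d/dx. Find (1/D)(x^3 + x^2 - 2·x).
\frac{x^{4}}{4} + \frac{x^{3}}{3} - x^{2}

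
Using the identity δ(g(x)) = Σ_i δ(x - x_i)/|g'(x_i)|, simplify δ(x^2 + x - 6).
\frac{\delta(x - 2) + \delta(x + 3)}{5}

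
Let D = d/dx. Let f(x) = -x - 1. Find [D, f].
-1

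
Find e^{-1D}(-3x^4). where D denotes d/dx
- 3 x^{4} + 12 x^{3} - 18 x^{2} + 12 x - 3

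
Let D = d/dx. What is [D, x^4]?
4 x^{3}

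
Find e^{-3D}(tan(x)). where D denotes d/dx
\tan{\left(x - 3 \right)}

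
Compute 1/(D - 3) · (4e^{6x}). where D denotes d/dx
\frac{4 e^{6 x}}{3}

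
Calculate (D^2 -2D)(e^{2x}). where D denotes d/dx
0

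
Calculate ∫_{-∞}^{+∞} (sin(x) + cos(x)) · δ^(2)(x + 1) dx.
- \cos{\left(1 \right)} + \sin{\left(1 \right)}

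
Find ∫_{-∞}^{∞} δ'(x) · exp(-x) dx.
1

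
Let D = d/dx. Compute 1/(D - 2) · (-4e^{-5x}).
\frac{4 e^{- 5 x}}{7}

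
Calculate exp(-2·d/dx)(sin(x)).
\sin{\left(x - 2 \right)}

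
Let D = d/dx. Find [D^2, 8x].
16D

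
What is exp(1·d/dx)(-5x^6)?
- 5 x^{6} - 30 x^{5} - 75 x^{4} - 100 x^{3} - 75 x^{2} - 30 x - 5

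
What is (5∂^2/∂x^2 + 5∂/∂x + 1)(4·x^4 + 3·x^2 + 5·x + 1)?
4 x^{4} + 80 x^{3} + 243 x^{2} + 35 x + 56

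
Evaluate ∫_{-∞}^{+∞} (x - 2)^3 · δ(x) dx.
-8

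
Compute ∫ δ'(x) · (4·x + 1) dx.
-4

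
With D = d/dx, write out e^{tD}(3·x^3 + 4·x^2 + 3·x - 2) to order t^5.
3 t^{3} + t^{2} \left(9 x + 4\right) + t \left(9 x^{2} + 8 x + 3\right) + 3 x^{3} + 4 x^{2} + 3 x - 2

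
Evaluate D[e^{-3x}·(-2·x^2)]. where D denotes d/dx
2 x \left(3 x - 2\right) e^{- 3 x}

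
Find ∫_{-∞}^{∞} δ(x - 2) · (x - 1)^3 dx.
1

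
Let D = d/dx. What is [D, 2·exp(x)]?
2 e^{x}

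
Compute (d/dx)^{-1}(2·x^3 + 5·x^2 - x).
\frac{x^{4}}{2} + \frac{5 x^{3}}{3} - \frac{x^{2}}{2}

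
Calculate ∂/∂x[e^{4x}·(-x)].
\left(- 4 x - 1\right) e^{4 x}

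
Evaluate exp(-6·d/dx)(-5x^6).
- 5 x^{6} + 180 x^{5} - 2700 x^{4} + 21600 x^{3} - 97200 x^{2} + 233280 x - 233280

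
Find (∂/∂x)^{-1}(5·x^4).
x^{5}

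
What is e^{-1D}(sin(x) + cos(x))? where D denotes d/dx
\sqrt{2} \cos{\left(- x + \frac{\pi}{4} + 1 \right)}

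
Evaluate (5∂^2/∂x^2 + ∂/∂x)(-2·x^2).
- 4 x - 20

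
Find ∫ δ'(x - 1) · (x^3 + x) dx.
-4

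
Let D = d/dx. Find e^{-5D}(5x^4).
5 x^{4} - 100 x^{3} + 750 x^{2} - 2500 x + 3125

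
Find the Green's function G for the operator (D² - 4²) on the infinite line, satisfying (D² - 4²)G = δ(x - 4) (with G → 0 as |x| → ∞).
-\frac{e^{-4|x - 4|}}{8}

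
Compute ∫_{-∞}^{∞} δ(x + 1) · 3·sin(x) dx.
- 3 \sin{\left(1 \right)}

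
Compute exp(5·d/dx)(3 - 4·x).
- 4 x - 17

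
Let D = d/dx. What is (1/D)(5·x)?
\frac{5 x^{2}}{2}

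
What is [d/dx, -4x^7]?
- 28 x^{6}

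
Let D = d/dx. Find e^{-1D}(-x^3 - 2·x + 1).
- x^{3} + 3 x^{2} - 5 x + 4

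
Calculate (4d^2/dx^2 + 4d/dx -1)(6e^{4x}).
474 e^{4 x}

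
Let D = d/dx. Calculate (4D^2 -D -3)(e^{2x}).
11 e^{2 x}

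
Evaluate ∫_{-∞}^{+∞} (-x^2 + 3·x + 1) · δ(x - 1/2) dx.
\frac{9}{4}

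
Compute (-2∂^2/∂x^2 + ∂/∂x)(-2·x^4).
8 x^{2} \left(6 - x\right)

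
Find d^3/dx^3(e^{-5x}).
- 125 e^{- 5 x}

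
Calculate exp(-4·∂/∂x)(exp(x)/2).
\frac{e^{x - 4}}{2}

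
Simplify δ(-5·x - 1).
\frac{\delta(x + 1/5)}{5}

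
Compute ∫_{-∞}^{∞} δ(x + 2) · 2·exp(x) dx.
\frac{2}{e^{2}}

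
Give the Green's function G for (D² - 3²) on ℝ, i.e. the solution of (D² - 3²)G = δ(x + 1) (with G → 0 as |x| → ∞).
-\frac{e^{-3|x + 1|}}{6}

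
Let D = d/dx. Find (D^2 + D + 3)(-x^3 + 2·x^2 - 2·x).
- 3 x^{3} + 3 x^{2} - 8 x + 2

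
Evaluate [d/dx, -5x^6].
- 30 x^{5}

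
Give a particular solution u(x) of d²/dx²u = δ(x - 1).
\frac{|x - 1|}{2}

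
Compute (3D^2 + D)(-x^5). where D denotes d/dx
5 x^{3} \left(- x - 12\right)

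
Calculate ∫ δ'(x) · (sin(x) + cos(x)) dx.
-1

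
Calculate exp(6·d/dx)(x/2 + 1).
\frac{x}{2} + 4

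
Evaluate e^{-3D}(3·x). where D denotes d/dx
3 x - 9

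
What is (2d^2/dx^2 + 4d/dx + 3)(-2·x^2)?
- 6 x^{2} - 16 x - 8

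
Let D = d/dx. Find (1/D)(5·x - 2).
\frac{5 x^{2}}{2} - 2 x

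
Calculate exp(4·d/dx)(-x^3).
- x^{3} - 12 x^{2} - 48 x - 64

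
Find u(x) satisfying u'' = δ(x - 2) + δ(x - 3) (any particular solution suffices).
\frac{|x - 2|}{2} + \frac{|x - 3|}{2}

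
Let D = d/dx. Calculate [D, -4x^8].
- 32 x^{7}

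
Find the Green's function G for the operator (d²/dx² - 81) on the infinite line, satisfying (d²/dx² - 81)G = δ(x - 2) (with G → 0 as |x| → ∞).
-\frac{e^{-9|x - 2|}}{18}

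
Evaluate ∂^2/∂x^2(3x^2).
6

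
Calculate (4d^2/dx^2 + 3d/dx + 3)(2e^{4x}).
158 e^{4 x}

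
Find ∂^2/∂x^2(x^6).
30 x^{4}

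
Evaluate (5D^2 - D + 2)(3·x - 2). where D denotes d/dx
6 x - 7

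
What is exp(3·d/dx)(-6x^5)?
- 6 x^{5} - 90 x^{4} - 540 x^{3} - 1620 x^{2} - 2430 x - 1458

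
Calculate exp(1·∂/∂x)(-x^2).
- x^{2} - 2 x - 1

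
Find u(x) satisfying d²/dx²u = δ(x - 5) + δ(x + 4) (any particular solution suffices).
\frac{|x - 5|}{2} + \frac{|x + 4|}{2}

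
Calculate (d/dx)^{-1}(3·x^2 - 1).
x^{3} - x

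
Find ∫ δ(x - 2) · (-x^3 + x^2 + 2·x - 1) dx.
-1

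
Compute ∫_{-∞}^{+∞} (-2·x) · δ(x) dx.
0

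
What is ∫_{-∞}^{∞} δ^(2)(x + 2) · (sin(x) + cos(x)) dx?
- \cos{\left(2 \right)} + \sin{\left(2 \right)}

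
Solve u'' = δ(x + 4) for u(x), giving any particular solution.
\frac{|x + 4|}{2}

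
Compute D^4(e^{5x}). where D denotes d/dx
625 e^{5 x}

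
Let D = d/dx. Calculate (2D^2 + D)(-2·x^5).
10 x^{3} \left(- x - 8\right)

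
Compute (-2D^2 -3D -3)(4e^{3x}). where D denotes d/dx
- 120 e^{3 x}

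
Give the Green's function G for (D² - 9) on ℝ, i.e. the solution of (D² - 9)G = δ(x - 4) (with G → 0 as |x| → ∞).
-\frac{e^{-3|x - 4|}}{6}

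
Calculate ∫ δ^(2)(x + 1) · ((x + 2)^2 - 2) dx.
2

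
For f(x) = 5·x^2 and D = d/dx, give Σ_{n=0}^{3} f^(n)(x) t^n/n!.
5 t^{2} + 10 t x + 5 x^{2}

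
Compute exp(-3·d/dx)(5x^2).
5 x^{2} - 30 x + 45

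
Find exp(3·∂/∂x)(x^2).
x^{2} + 6 x + 9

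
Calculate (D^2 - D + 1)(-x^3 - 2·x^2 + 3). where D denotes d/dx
- x^{3} + x^{2} - 2 x - 1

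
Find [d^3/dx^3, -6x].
-18\frac{d^{2}}{dx^{2}}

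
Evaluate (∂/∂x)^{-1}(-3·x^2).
- x^{3}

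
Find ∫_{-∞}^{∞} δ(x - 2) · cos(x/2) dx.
\cos{\left(1 \right)}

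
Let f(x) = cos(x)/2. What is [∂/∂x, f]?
- \frac{\sin{\left(x \right)}}{2}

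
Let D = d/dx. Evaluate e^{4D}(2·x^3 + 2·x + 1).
2 x^{3} + 24 x^{2} + 98 x + 137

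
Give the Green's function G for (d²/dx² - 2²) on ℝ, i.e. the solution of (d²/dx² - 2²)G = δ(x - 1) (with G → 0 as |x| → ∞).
-\frac{e^{-2|x - 1|}}{4}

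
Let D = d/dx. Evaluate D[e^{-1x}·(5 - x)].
\left(x - 6\right) e^{- x}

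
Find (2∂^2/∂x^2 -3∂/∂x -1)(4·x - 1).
- 4 x - 11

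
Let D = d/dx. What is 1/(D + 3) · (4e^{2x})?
\frac{4 e^{2 x}}{5}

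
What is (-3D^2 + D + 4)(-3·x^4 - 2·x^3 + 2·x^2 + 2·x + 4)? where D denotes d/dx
- 12 x^{4} - 20 x^{3} + 110 x^{2} + 48 x + 6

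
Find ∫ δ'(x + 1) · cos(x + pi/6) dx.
\cos{\left(1 + \frac{\pi}{3} \right)}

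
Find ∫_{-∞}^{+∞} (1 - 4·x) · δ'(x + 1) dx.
4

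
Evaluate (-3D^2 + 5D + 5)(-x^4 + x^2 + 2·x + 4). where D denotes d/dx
- 5 x^{4} - 20 x^{3} + 41 x^{2} + 20 x + 24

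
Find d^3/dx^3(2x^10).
1440 x^{7}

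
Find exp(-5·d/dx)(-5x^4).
- 5 x^{4} + 100 x^{3} - 750 x^{2} + 2500 x - 3125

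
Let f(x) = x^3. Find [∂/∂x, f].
3 x^{2}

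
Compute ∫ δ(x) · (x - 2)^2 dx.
4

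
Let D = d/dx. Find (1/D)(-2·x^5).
- \frac{x^{6}}{3}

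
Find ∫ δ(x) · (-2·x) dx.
0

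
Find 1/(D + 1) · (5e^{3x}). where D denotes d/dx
\frac{5 e^{3 x}}{4}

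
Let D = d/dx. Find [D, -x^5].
- 5 x^{4}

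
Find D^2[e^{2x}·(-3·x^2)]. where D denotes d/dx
\left(- 12 x^{2} - 24 x - 6\right) e^{2 x}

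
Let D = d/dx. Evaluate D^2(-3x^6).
- 90 x^{4}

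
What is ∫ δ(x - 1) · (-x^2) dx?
-1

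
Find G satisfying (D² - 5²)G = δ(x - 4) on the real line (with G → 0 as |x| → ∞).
-\frac{e^{-5|x - 4|}}{10}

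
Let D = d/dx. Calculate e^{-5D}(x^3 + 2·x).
x^{3} - 15 x^{2} + 77 x - 135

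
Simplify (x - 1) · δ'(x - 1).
-\delta(x - 1)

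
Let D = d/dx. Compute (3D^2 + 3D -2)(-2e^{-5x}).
- 116 e^{- 5 x}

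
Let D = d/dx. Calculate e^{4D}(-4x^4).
- 4 x^{4} - 64 x^{3} - 384 x^{2} - 1024 x - 1024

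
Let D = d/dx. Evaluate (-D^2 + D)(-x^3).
3 x \left(2 - x\right)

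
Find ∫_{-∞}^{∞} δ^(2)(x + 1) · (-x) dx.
0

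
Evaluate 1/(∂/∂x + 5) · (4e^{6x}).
\frac{4 e^{6 x}}{11}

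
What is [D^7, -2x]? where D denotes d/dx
-14D^{6}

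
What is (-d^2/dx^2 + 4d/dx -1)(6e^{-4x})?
- 198 e^{- 4 x}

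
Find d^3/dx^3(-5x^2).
0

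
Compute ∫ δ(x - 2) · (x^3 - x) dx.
6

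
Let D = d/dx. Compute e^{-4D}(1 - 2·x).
9 - 2 x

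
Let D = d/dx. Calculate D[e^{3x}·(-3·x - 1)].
\left(- 9 x - 6\right) e^{3 x}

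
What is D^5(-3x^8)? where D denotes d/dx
- 20160 x^{3}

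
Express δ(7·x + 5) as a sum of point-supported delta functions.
\frac{\delta(x + 5/7)}{7}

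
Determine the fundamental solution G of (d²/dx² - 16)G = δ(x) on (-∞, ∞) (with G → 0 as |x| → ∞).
-\frac{e^{-4|x|}}{8}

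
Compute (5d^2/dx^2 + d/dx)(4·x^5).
20 x^{3} \left(x + 20\right)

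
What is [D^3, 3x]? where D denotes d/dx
9D^{2}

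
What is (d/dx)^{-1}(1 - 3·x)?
- \frac{3 x^{2}}{2} + x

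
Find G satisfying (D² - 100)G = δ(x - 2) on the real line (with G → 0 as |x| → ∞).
-\frac{e^{-10|x - 2|}}{20}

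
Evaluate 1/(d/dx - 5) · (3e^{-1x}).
- \frac{e^{- x}}{2}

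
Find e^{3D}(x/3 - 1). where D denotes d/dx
\frac{x}{3}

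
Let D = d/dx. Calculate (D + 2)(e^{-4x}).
- 2 e^{- 4 x}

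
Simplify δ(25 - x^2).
\frac{\delta(x - 5) + \delta(x + 5)}{10}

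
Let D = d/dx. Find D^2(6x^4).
72 x^{2}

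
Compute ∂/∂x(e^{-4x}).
- 4 e^{- 4 x}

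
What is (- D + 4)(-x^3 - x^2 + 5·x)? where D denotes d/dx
- 4 x^{3} - x^{2} + 22 x - 5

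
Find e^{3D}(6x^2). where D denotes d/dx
6 x^{2} + 36 x + 54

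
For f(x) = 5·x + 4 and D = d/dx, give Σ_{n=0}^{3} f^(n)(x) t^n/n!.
5 t + 5 x + 4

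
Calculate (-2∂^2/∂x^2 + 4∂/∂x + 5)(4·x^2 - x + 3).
20 x^{2} + 27 x - 5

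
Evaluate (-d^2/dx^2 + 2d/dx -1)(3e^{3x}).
- 12 e^{3 x}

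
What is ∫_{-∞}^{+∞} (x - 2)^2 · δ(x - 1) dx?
1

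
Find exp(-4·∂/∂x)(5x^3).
5 x^{3} - 60 x^{2} + 240 x - 320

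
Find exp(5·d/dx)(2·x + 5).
2 x + 15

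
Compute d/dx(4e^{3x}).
12 e^{3 x}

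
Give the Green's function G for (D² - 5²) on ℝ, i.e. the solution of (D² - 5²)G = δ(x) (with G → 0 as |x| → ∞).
-\frac{e^{-5|x|}}{10}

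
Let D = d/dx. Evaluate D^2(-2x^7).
- 84 x^{5}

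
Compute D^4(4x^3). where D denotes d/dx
0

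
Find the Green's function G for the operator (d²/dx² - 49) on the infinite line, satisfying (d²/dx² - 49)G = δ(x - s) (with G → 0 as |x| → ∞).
-\frac{e^{-7|x-s|}}{14}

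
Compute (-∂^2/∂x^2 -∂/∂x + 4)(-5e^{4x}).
80 e^{4 x}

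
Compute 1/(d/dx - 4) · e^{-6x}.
- \frac{e^{- 6 x}}{10}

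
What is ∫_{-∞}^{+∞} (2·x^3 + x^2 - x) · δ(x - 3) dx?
60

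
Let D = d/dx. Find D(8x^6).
48 x^{5}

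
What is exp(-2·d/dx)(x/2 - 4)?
\frac{x}{2} - 5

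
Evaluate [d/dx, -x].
-1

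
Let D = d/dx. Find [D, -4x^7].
- 28 x^{6}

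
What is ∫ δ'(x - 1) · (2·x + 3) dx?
-2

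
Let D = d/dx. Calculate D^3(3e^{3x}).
81 e^{3 x}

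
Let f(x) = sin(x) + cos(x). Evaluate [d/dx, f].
- \sin{\left(x \right)} + \cos{\left(x \right)}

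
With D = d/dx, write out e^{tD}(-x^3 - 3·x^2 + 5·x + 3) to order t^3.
- t^{3} - 3 t^{2} \left(x + 1\right) - t \left(3 x^{2} + 6 x - 5\right) - x^{3} - 3 x^{2} + 5 x + 3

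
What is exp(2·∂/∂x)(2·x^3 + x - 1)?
2 x^{3} + 12 x^{2} + 25 x + 17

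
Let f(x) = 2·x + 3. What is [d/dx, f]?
2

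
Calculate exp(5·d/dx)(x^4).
x^{4} + 20 x^{3} + 150 x^{2} + 500 x + 625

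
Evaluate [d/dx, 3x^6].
18 x^{5}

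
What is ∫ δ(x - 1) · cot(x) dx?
\cot{\left(1 \right)}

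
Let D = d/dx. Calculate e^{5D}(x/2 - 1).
\frac{x}{2} + \frac{3}{2}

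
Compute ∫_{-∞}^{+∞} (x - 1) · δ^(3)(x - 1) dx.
0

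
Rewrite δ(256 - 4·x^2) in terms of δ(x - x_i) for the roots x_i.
\frac{\delta(x - 8) + \delta(x + 8)}{64}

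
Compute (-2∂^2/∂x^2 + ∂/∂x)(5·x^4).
20 x^{2} \left(x - 6\right)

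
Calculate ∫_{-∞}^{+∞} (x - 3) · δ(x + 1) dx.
-4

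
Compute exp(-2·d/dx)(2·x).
2 x - 4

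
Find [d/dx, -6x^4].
- 24 x^{3}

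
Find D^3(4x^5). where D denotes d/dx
240 x^{2}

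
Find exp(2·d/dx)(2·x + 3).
2 x + 7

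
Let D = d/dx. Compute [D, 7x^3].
21 x^{2}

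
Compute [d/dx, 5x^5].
25 x^{4}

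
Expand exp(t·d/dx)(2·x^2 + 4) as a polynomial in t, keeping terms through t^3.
2 t^{2} + 4 t x + 2 x^{2} + 4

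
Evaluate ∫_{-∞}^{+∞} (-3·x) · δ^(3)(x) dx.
0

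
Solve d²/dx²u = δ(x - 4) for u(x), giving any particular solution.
\frac{|x - 4|}{2}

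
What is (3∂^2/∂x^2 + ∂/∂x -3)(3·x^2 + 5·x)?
- 9 x^{2} - 9 x + 23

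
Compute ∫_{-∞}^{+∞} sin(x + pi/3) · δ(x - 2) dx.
\sin{\left(\frac{\pi}{3} + 2 \right)}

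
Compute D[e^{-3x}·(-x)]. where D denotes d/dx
\left(3 x - 1\right) e^{- 3 x}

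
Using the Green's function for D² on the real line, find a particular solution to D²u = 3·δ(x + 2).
\frac{3|x + 2|}{2}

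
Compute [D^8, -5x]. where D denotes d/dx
-40D^{7}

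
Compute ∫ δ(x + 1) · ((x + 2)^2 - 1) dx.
0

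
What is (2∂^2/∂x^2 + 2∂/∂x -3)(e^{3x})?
21 e^{3 x}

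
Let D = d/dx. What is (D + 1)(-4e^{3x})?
- 16 e^{3 x}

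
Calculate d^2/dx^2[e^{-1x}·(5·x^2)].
5 \left(x^{2} - 4 x + 2\right) e^{- x}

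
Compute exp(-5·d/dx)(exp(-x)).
e^{5 - x}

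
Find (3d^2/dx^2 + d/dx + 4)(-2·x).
- 8 x - 2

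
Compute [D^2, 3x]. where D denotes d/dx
6D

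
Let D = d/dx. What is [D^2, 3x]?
6D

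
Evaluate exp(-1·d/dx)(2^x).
2^{x - 1}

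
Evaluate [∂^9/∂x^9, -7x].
-63\frac{d^{8}}{dx^{8}}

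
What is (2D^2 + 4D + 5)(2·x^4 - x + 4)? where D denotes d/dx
10 x^{4} + 32 x^{3} + 48 x^{2} - 5 x + 16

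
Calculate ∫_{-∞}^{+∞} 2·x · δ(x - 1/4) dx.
\frac{1}{2}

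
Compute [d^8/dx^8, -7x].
-56\frac{d^{7}}{dx^{7}}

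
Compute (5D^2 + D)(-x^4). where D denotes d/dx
4 x^{2} \left(- x - 15\right)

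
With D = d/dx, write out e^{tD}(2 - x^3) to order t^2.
- 3 t^{2} x - 3 t x^{2} - x^{3} + 2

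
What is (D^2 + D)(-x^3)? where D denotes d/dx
3 x \left(- x - 2\right)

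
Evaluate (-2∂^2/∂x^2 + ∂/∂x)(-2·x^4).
8 x^{2} \left(6 - x\right)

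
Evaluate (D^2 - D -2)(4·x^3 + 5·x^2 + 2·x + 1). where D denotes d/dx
- 8 x^{3} - 22 x^{2} + 10 x + 6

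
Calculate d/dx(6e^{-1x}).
- 6 e^{- x}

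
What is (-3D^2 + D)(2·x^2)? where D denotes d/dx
4 x - 12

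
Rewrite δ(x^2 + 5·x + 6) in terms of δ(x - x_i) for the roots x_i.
\frac{\delta(x + 3) + \delta(x + 2)}{1}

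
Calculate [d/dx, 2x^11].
22 x^{10}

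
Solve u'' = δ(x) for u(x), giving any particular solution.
\frac{|x|}{2}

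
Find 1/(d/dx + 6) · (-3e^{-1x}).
- \frac{3 e^{- x}}{5}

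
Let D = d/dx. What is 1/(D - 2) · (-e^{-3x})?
\frac{e^{- 3 x}}{5}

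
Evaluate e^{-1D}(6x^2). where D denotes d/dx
6 x^{2} - 12 x + 6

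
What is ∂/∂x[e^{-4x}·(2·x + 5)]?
2 \left(- 4 x - 9\right) e^{- 4 x}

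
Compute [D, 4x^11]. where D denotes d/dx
44 x^{10}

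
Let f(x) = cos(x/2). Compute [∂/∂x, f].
- \frac{\sin{\left(\frac{x}{2} \right)}}{2}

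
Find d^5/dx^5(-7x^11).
- 388080 x^{6}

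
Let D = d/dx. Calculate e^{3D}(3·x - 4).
3 x + 5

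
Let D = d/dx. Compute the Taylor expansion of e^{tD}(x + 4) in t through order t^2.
t + x + 4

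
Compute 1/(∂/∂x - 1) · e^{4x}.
\frac{e^{4 x}}{3}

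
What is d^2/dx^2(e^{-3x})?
9 e^{- 3 x}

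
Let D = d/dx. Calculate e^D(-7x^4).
- 7 x^{4} - 28 x^{3} - 42 x^{2} - 28 x - 7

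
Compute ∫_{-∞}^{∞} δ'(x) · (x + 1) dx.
-1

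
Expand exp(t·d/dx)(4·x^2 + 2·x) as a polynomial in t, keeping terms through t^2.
4 t^{2} + 2 t \left(4 x + 1\right) + 4 x^{2} + 2 x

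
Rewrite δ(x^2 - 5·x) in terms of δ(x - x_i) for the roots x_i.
\frac{\delta(x - 5) + \delta(x)}{5}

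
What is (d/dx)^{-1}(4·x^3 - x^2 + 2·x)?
x^{4} - \frac{x^{3}}{3} + x^{2}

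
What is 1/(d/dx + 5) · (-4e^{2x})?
- \frac{4 e^{2 x}}{7}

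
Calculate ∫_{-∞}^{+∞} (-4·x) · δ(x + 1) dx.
4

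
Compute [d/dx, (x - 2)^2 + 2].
2 x - 4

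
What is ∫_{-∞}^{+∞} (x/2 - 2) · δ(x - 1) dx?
- \frac{3}{2}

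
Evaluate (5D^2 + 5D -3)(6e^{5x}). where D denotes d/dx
882 e^{5 x}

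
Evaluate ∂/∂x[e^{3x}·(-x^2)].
x \left(- 3 x - 2\right) e^{3 x}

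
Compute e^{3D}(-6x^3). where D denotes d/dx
- 6 x^{3} - 54 x^{2} - 162 x - 162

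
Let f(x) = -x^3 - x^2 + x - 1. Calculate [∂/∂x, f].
- 3 x^{2} - 2 x + 1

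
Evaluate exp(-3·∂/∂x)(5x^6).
5 x^{6} - 90 x^{5} + 675 x^{4} - 2700 x^{3} + 6075 x^{2} - 7290 x + 3645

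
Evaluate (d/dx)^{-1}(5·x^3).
\frac{5 x^{4}}{4}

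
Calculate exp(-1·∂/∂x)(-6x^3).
- 6 x^{3} + 18 x^{2} - 18 x + 6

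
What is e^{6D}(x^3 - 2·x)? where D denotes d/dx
x^{3} + 18 x^{2} + 106 x + 204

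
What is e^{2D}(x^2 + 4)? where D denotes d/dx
x^{2} + 4 x + 8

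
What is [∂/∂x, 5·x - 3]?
5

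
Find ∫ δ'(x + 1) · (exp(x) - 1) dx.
- \frac{1}{e}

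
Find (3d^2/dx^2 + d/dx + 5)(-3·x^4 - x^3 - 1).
- 15 x^{4} - 17 x^{3} - 111 x^{2} - 18 x - 5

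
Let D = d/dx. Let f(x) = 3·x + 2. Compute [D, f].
3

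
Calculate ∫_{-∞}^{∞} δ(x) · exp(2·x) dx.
1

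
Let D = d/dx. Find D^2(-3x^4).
- 36 x^{2}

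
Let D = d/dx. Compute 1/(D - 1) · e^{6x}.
\frac{e^{6 x}}{5}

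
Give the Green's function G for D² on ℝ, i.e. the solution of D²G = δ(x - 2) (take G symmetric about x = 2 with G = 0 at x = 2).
\frac{|x - 2|}{2}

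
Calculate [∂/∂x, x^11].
11 x^{10}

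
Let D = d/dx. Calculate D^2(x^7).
42 x^{5}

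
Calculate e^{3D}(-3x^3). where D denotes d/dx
- 3 x^{3} - 27 x^{2} - 81 x - 81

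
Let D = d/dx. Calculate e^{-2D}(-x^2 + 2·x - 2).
- x^{2} + 6 x - 10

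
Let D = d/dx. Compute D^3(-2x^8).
- 672 x^{5}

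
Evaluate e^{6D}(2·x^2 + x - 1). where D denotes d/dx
2 x^{2} + 25 x + 77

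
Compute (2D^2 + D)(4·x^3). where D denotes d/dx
12 x \left(x + 4\right)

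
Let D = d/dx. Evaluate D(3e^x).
3 e^{x}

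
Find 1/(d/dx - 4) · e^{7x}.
\frac{e^{7 x}}{3}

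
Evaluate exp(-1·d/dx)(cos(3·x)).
\cos{\left(3 x - 3 \right)}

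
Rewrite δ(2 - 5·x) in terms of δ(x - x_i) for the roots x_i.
\frac{\delta(x - 2/5)}{5}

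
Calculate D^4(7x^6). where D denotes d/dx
2520 x^{2}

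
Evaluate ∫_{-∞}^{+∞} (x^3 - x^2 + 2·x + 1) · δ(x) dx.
1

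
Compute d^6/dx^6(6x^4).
0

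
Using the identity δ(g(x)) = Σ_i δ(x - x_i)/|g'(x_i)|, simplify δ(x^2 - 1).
\frac{\delta(x - 1) + \delta(x + 1)}{2}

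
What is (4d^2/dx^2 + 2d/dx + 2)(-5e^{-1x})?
- 20 e^{- x}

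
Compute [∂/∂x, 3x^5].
15 x^{4}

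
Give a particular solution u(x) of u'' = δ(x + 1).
\frac{|x + 1|}{2}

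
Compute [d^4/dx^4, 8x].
32\frac{d^{3}}{dx^{3}}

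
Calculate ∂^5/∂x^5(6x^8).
40320 x^{3}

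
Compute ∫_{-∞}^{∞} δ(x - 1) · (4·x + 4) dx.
8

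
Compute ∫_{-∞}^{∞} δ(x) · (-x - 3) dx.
-3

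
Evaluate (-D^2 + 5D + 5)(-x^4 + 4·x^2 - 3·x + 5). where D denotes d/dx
- 5 x^{4} - 20 x^{3} + 32 x^{2} + 25 x + 2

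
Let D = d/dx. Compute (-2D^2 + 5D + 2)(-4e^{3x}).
4 e^{3 x}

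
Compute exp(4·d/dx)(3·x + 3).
3 x + 15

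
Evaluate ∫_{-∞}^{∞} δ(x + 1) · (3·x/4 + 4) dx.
\frac{13}{4}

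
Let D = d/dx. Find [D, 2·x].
2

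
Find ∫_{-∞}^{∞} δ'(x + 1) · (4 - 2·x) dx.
2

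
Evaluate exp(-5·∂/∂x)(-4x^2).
- 4 x^{2} + 40 x - 100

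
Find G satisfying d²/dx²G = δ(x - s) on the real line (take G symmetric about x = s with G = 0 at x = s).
\frac{|x - s|}{2}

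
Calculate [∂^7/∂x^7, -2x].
-14\frac{d^{6}}{dx^{6}}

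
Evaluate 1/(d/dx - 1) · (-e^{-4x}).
\frac{e^{- 4 x}}{5}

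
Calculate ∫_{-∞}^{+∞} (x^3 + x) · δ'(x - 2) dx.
-13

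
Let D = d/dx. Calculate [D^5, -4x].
-20D^{4}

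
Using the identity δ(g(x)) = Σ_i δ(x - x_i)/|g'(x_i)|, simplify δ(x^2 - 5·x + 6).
\frac{\delta(x - 3) + \delta(x - 2)}{1}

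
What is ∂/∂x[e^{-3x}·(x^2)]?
x \left(2 - 3 x\right) e^{- 3 x}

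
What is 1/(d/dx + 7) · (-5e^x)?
- \frac{5 e^{x}}{8}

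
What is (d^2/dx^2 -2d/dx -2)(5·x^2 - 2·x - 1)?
- 10 x^{2} - 16 x + 16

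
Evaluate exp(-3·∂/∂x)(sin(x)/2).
\frac{\sin{\left(x - 3 \right)}}{2}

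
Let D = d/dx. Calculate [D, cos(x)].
- \sin{\left(x \right)}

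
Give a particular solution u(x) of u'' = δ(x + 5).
\frac{|x + 5|}{2}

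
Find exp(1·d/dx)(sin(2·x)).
\sin{\left(2 x + 2 \right)}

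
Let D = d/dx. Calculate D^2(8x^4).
96 x^{2}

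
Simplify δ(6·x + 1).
\frac{\delta(x + 1/6)}{6}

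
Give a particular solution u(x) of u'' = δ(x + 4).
\frac{|x + 4|}{2}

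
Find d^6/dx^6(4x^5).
0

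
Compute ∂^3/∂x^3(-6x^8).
- 2016 x^{5}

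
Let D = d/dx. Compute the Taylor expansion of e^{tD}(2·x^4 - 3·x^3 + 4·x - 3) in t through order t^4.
2 t^{4} + t^{3} \left(8 x - 3\right) + 3 t^{2} x \left(4 x - 3\right) + t \left(8 x^{3} - 9 x^{2} + 4\right) + 2 x^{4} - 3 x^{3} + 4 x - 3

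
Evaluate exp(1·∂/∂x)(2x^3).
2 x^{3} + 6 x^{2} + 6 x + 2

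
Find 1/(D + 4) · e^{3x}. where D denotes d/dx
\frac{e^{3 x}}{7}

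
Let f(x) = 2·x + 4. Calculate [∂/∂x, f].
2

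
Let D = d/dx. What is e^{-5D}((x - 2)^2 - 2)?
x^{2} - 14 x + 47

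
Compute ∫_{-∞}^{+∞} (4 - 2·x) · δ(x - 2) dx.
0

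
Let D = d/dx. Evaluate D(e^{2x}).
2 e^{2 x}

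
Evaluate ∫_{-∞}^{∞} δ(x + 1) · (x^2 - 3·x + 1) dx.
5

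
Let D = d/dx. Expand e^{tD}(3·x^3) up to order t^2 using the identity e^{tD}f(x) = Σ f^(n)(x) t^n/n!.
3 x \left(3 t^{2} + 3 t x + x^{2}\right)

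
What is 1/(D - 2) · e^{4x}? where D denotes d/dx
\frac{e^{4 x}}{2}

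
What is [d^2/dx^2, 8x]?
16\frac{d}{dx}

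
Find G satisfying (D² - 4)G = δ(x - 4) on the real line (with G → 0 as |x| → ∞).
-\frac{e^{-2|x - 4|}}{4}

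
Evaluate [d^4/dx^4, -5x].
-20\frac{d^{3}}{dx^{3}}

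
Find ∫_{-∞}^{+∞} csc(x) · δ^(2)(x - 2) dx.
\left(2 \cot^{2}{\left(2 \right)} + 1\right) \csc{\left(2 \right)}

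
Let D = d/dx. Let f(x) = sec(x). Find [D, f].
\tan{\left(x \right)} \sec{\left(x \right)}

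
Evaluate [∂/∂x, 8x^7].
56 x^{6}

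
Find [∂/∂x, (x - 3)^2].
2 x - 6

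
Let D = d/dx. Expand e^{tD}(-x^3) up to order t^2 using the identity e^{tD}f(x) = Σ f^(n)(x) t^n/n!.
x \left(- 3 t^{2} - 3 t x - x^{2}\right)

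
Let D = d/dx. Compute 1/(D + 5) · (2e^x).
\frac{e^{x}}{3}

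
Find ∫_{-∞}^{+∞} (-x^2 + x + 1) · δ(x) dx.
1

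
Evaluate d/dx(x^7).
7 x^{6}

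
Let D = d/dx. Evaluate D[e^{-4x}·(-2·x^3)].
x^{2} \left(8 x - 6\right) e^{- 4 x}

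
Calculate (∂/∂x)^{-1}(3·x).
\frac{3 x^{2}}{2}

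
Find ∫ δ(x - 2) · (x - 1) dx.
1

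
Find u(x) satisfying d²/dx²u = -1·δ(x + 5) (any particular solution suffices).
-\frac{|x + 5|}{2}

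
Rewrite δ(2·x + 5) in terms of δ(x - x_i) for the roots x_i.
\frac{\delta(x + 5/2)}{2}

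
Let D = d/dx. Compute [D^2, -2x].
-4D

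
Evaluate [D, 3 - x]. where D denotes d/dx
-1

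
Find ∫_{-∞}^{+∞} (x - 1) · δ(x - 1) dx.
0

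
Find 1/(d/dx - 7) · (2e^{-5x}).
- \frac{e^{- 5 x}}{6}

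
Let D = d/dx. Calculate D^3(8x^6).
960 x^{3}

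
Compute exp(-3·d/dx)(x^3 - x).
x^{3} - 9 x^{2} + 26 x - 24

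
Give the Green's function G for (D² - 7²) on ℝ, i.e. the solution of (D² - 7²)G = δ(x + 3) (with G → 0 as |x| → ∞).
-\frac{e^{-7|x + 3|}}{14}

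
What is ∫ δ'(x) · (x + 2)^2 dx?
-4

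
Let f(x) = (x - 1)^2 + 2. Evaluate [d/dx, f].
2 x - 2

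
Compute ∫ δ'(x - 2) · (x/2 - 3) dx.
- \frac{1}{2}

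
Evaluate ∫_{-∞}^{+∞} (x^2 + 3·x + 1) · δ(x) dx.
1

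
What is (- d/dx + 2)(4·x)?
8 x - 4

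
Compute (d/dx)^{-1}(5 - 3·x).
- \frac{3 x^{2}}{2} + 5 x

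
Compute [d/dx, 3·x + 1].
3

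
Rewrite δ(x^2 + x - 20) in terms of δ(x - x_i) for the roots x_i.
\frac{\delta(x - 4) + \delta(x + 5)}{9}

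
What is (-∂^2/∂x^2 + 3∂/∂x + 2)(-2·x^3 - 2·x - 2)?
- 4 x^{3} - 18 x^{2} + 8 x - 10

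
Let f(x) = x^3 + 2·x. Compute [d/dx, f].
3 x^{2} + 2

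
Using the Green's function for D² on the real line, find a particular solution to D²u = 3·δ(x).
\frac{3|x|}{2}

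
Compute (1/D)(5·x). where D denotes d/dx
\frac{5 x^{2}}{2}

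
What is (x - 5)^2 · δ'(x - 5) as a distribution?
0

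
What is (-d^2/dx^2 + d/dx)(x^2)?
2 x - 2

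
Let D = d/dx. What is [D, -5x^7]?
- 35 x^{6}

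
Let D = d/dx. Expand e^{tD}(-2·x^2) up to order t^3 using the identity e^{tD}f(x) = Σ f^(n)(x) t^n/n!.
- 2 t^{2} - 4 t x - 2 x^{2}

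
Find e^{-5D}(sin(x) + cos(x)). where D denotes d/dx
\sqrt{2} \cos{\left(- x + \frac{\pi}{4} + 5 \right)}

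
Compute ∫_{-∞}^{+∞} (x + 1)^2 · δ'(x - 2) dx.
-6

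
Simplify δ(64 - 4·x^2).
\frac{\delta(x - 4) + \delta(x + 4)}{32}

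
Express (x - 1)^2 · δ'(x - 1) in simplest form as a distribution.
0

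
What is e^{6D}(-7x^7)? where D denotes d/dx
- 7 x^{7} - 294 x^{6} - 5292 x^{5} - 52920 x^{4} - 317520 x^{3} - 1143072 x^{2} - 2286144 x - 1959552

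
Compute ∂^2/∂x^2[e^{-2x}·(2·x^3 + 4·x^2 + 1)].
4 \left(2 x^{3} - 2 x^{2} - 5 x + 3\right) e^{- 2 x}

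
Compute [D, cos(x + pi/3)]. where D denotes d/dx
- \sin{\left(x + \frac{\pi}{3} \right)}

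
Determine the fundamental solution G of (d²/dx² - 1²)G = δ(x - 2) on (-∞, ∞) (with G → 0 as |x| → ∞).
-\frac{e^{-|x - 2|}}{2}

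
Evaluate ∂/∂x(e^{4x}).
4 e^{4 x}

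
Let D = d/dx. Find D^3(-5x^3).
-30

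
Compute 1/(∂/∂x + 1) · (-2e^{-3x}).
e^{- 3 x}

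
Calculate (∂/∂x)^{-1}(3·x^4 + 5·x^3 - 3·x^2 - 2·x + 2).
\frac{3 x^{5}}{5} + \frac{5 x^{4}}{4} - x^{3} - x^{2} + 2 x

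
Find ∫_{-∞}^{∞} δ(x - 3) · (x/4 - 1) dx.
- \frac{1}{4}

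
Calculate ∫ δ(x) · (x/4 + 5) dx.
5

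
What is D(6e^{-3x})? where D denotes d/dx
- 18 e^{- 3 x}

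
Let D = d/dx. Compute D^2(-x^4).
- 12 x^{2}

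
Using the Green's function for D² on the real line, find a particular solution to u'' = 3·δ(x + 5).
\frac{3|x + 5|}{2}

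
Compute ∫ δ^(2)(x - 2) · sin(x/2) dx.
- \frac{\sin{\left(1 \right)}}{4}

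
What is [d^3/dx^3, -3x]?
-9\frac{d^{2}}{dx^{2}}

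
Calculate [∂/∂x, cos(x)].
- \sin{\left(x \right)}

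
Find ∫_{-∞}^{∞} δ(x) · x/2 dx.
0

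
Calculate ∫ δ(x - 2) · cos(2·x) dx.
\cos{\left(4 \right)}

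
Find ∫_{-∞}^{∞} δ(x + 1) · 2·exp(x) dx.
\frac{2}{e}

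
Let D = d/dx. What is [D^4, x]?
4D^{3}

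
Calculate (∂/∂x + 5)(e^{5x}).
10 e^{5 x}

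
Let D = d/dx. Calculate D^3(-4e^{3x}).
- 108 e^{3 x}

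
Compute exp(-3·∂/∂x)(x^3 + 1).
x^{3} - 9 x^{2} + 27 x - 26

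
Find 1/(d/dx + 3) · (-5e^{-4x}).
5 e^{- 4 x}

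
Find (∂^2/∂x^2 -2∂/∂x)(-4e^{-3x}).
- 60 e^{- 3 x}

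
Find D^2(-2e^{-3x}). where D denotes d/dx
- 18 e^{- 3 x}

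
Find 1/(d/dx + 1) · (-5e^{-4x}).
\frac{5 e^{- 4 x}}{3}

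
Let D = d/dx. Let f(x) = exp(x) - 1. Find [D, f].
e^{x}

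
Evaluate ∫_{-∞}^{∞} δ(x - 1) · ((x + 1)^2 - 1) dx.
3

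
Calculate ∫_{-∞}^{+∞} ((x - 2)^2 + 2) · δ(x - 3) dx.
3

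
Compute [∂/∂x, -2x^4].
- 8 x^{3}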